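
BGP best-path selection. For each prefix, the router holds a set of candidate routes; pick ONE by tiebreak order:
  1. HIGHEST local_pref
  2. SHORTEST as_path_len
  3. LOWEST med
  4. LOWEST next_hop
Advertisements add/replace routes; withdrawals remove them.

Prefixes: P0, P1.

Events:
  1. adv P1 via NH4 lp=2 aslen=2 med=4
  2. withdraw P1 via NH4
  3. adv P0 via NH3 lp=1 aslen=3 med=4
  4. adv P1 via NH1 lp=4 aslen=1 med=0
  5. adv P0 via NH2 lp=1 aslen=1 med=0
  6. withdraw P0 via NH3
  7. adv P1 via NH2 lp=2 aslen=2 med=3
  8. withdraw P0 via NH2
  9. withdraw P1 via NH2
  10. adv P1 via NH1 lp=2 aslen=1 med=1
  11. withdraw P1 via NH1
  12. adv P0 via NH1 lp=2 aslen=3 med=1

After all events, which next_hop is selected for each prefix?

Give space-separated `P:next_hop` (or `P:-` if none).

Answer: P0:NH1 P1:-

Derivation:
Op 1: best P0=- P1=NH4
Op 2: best P0=- P1=-
Op 3: best P0=NH3 P1=-
Op 4: best P0=NH3 P1=NH1
Op 5: best P0=NH2 P1=NH1
Op 6: best P0=NH2 P1=NH1
Op 7: best P0=NH2 P1=NH1
Op 8: best P0=- P1=NH1
Op 9: best P0=- P1=NH1
Op 10: best P0=- P1=NH1
Op 11: best P0=- P1=-
Op 12: best P0=NH1 P1=-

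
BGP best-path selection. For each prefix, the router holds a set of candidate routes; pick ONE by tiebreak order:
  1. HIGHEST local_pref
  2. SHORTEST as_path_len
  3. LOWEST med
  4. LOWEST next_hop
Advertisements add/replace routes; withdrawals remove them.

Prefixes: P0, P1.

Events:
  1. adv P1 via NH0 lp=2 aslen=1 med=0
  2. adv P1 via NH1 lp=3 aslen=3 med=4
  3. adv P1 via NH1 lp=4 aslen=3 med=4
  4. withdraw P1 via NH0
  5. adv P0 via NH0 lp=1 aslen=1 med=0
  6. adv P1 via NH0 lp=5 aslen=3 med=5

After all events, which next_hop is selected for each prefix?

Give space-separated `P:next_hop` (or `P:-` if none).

Answer: P0:NH0 P1:NH0

Derivation:
Op 1: best P0=- P1=NH0
Op 2: best P0=- P1=NH1
Op 3: best P0=- P1=NH1
Op 4: best P0=- P1=NH1
Op 5: best P0=NH0 P1=NH1
Op 6: best P0=NH0 P1=NH0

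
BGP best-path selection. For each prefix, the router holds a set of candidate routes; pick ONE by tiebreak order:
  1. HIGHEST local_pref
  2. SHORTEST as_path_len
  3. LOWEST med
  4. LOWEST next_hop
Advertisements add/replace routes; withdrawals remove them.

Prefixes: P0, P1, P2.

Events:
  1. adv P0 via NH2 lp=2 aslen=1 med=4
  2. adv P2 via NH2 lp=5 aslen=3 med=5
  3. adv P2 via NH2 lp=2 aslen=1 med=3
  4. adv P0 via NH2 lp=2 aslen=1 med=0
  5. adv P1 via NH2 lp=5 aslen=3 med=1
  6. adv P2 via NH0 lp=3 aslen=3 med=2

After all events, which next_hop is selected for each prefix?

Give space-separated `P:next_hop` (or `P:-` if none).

Answer: P0:NH2 P1:NH2 P2:NH0

Derivation:
Op 1: best P0=NH2 P1=- P2=-
Op 2: best P0=NH2 P1=- P2=NH2
Op 3: best P0=NH2 P1=- P2=NH2
Op 4: best P0=NH2 P1=- P2=NH2
Op 5: best P0=NH2 P1=NH2 P2=NH2
Op 6: best P0=NH2 P1=NH2 P2=NH0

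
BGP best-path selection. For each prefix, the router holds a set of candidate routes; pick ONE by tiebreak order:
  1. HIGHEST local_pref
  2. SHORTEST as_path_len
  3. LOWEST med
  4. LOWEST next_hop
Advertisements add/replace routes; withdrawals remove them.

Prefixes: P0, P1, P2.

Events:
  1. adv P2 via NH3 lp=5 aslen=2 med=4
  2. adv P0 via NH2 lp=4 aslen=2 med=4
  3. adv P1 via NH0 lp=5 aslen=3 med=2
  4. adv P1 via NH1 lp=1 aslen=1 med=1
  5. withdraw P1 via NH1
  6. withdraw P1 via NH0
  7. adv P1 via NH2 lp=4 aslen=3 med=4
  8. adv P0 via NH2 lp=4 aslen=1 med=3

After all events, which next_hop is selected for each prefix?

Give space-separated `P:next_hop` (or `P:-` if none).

Op 1: best P0=- P1=- P2=NH3
Op 2: best P0=NH2 P1=- P2=NH3
Op 3: best P0=NH2 P1=NH0 P2=NH3
Op 4: best P0=NH2 P1=NH0 P2=NH3
Op 5: best P0=NH2 P1=NH0 P2=NH3
Op 6: best P0=NH2 P1=- P2=NH3
Op 7: best P0=NH2 P1=NH2 P2=NH3
Op 8: best P0=NH2 P1=NH2 P2=NH3

Answer: P0:NH2 P1:NH2 P2:NH3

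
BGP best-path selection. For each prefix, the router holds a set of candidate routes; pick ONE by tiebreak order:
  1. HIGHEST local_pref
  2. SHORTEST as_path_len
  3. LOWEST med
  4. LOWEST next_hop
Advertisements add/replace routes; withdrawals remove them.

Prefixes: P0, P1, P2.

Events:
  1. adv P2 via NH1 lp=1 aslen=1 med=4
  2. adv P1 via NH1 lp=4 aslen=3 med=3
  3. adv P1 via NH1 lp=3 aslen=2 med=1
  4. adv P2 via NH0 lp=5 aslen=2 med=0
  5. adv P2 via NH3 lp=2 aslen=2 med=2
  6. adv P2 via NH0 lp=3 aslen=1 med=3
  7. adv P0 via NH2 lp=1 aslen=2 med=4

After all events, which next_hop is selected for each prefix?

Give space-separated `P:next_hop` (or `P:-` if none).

Answer: P0:NH2 P1:NH1 P2:NH0

Derivation:
Op 1: best P0=- P1=- P2=NH1
Op 2: best P0=- P1=NH1 P2=NH1
Op 3: best P0=- P1=NH1 P2=NH1
Op 4: best P0=- P1=NH1 P2=NH0
Op 5: best P0=- P1=NH1 P2=NH0
Op 6: best P0=- P1=NH1 P2=NH0
Op 7: best P0=NH2 P1=NH1 P2=NH0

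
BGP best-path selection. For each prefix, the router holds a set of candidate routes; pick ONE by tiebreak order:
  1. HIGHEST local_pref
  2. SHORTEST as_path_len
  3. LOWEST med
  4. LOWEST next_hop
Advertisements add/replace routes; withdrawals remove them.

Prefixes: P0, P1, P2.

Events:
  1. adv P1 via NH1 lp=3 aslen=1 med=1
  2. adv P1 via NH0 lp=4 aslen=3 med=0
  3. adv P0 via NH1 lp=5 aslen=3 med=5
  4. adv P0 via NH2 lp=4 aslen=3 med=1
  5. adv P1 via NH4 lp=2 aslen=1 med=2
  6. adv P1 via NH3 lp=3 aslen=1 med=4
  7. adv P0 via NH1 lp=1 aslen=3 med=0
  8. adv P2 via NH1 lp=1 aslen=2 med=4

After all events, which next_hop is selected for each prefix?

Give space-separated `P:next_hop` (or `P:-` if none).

Op 1: best P0=- P1=NH1 P2=-
Op 2: best P0=- P1=NH0 P2=-
Op 3: best P0=NH1 P1=NH0 P2=-
Op 4: best P0=NH1 P1=NH0 P2=-
Op 5: best P0=NH1 P1=NH0 P2=-
Op 6: best P0=NH1 P1=NH0 P2=-
Op 7: best P0=NH2 P1=NH0 P2=-
Op 8: best P0=NH2 P1=NH0 P2=NH1

Answer: P0:NH2 P1:NH0 P2:NH1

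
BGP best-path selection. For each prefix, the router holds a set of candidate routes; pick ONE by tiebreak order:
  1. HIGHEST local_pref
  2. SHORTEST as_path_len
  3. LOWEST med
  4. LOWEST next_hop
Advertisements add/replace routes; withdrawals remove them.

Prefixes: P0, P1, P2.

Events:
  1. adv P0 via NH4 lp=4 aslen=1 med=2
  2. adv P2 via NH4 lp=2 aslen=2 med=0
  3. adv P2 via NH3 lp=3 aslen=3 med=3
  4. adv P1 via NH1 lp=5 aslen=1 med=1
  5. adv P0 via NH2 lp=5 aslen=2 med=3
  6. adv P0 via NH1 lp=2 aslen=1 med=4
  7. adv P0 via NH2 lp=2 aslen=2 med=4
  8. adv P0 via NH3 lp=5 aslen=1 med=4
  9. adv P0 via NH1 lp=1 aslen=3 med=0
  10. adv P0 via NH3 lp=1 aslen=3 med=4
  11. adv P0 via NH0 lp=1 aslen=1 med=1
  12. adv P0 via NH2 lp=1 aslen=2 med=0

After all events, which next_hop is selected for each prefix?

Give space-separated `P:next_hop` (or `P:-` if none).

Answer: P0:NH4 P1:NH1 P2:NH3

Derivation:
Op 1: best P0=NH4 P1=- P2=-
Op 2: best P0=NH4 P1=- P2=NH4
Op 3: best P0=NH4 P1=- P2=NH3
Op 4: best P0=NH4 P1=NH1 P2=NH3
Op 5: best P0=NH2 P1=NH1 P2=NH3
Op 6: best P0=NH2 P1=NH1 P2=NH3
Op 7: best P0=NH4 P1=NH1 P2=NH3
Op 8: best P0=NH3 P1=NH1 P2=NH3
Op 9: best P0=NH3 P1=NH1 P2=NH3
Op 10: best P0=NH4 P1=NH1 P2=NH3
Op 11: best P0=NH4 P1=NH1 P2=NH3
Op 12: best P0=NH4 P1=NH1 P2=NH3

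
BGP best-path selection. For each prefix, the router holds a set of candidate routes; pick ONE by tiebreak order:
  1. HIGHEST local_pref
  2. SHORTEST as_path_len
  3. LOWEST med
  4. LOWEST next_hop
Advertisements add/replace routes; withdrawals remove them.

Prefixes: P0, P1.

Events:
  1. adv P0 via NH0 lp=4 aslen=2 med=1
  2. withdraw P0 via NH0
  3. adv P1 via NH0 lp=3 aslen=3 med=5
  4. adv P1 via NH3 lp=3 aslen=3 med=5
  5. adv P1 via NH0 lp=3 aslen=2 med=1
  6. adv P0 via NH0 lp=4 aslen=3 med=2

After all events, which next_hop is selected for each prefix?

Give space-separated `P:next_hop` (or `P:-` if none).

Answer: P0:NH0 P1:NH0

Derivation:
Op 1: best P0=NH0 P1=-
Op 2: best P0=- P1=-
Op 3: best P0=- P1=NH0
Op 4: best P0=- P1=NH0
Op 5: best P0=- P1=NH0
Op 6: best P0=NH0 P1=NH0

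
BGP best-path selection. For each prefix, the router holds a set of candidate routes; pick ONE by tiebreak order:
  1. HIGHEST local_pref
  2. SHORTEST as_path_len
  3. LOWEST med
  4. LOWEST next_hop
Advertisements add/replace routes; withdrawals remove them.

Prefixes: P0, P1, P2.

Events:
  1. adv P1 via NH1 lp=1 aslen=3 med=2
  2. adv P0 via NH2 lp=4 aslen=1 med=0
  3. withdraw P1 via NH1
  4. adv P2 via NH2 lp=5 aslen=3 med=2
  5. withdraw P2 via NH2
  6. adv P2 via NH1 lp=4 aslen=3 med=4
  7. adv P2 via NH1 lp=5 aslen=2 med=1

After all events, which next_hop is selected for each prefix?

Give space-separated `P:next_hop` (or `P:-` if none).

Op 1: best P0=- P1=NH1 P2=-
Op 2: best P0=NH2 P1=NH1 P2=-
Op 3: best P0=NH2 P1=- P2=-
Op 4: best P0=NH2 P1=- P2=NH2
Op 5: best P0=NH2 P1=- P2=-
Op 6: best P0=NH2 P1=- P2=NH1
Op 7: best P0=NH2 P1=- P2=NH1

Answer: P0:NH2 P1:- P2:NH1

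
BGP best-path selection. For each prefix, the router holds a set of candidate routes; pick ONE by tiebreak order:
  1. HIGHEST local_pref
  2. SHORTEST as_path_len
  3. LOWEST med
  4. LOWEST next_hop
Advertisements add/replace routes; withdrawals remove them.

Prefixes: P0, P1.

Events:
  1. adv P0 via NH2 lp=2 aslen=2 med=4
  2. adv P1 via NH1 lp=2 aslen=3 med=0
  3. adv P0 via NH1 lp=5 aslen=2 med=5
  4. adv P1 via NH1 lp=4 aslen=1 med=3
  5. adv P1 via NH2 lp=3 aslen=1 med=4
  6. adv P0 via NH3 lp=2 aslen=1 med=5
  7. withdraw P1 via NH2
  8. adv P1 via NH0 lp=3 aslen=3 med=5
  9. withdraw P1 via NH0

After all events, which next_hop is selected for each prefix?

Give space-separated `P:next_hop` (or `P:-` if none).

Op 1: best P0=NH2 P1=-
Op 2: best P0=NH2 P1=NH1
Op 3: best P0=NH1 P1=NH1
Op 4: best P0=NH1 P1=NH1
Op 5: best P0=NH1 P1=NH1
Op 6: best P0=NH1 P1=NH1
Op 7: best P0=NH1 P1=NH1
Op 8: best P0=NH1 P1=NH1
Op 9: best P0=NH1 P1=NH1

Answer: P0:NH1 P1:NH1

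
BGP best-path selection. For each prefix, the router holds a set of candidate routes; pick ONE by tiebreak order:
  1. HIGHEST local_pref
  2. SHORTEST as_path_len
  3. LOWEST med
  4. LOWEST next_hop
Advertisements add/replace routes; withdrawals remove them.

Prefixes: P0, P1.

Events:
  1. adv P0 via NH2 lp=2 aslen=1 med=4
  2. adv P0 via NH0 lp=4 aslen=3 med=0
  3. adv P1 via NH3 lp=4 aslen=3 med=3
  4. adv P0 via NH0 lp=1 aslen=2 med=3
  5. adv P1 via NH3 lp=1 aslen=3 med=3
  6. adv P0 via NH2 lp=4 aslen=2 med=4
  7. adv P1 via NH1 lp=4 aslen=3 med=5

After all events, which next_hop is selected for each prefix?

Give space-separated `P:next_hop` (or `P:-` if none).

Op 1: best P0=NH2 P1=-
Op 2: best P0=NH0 P1=-
Op 3: best P0=NH0 P1=NH3
Op 4: best P0=NH2 P1=NH3
Op 5: best P0=NH2 P1=NH3
Op 6: best P0=NH2 P1=NH3
Op 7: best P0=NH2 P1=NH1

Answer: P0:NH2 P1:NH1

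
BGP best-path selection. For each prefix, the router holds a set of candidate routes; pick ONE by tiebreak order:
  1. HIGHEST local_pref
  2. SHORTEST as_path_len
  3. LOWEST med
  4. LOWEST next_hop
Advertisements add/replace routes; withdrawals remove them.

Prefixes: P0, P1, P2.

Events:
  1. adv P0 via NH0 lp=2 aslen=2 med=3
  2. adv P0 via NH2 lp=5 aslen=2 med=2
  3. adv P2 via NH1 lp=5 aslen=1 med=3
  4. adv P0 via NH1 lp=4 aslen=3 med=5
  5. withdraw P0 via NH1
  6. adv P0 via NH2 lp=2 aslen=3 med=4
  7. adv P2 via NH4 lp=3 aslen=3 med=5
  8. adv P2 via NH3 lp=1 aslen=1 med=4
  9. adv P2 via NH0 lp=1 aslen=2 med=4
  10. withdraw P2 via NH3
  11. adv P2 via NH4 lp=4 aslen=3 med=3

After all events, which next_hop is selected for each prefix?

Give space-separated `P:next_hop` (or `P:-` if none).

Answer: P0:NH0 P1:- P2:NH1

Derivation:
Op 1: best P0=NH0 P1=- P2=-
Op 2: best P0=NH2 P1=- P2=-
Op 3: best P0=NH2 P1=- P2=NH1
Op 4: best P0=NH2 P1=- P2=NH1
Op 5: best P0=NH2 P1=- P2=NH1
Op 6: best P0=NH0 P1=- P2=NH1
Op 7: best P0=NH0 P1=- P2=NH1
Op 8: best P0=NH0 P1=- P2=NH1
Op 9: best P0=NH0 P1=- P2=NH1
Op 10: best P0=NH0 P1=- P2=NH1
Op 11: best P0=NH0 P1=- P2=NH1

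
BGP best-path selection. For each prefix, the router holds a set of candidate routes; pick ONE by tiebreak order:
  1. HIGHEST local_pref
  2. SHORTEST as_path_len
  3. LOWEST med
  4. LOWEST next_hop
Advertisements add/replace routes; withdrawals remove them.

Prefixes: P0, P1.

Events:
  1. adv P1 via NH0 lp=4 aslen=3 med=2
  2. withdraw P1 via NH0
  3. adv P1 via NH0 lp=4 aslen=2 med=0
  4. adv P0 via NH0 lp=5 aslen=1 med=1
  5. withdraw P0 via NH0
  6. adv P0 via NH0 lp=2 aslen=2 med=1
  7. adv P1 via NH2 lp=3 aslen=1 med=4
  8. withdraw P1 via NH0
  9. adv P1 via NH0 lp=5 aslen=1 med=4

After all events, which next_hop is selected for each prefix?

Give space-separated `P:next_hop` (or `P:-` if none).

Answer: P0:NH0 P1:NH0

Derivation:
Op 1: best P0=- P1=NH0
Op 2: best P0=- P1=-
Op 3: best P0=- P1=NH0
Op 4: best P0=NH0 P1=NH0
Op 5: best P0=- P1=NH0
Op 6: best P0=NH0 P1=NH0
Op 7: best P0=NH0 P1=NH0
Op 8: best P0=NH0 P1=NH2
Op 9: best P0=NH0 P1=NH0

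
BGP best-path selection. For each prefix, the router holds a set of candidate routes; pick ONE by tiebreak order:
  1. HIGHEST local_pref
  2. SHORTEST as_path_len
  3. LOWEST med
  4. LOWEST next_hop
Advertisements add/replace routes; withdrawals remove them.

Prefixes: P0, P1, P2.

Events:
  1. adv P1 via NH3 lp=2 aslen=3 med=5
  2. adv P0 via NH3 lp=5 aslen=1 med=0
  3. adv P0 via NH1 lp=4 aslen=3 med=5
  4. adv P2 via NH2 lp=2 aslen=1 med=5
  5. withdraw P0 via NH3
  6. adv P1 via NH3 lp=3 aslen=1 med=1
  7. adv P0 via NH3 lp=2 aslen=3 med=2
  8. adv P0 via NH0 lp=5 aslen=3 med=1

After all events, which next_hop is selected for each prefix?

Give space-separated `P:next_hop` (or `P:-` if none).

Answer: P0:NH0 P1:NH3 P2:NH2

Derivation:
Op 1: best P0=- P1=NH3 P2=-
Op 2: best P0=NH3 P1=NH3 P2=-
Op 3: best P0=NH3 P1=NH3 P2=-
Op 4: best P0=NH3 P1=NH3 P2=NH2
Op 5: best P0=NH1 P1=NH3 P2=NH2
Op 6: best P0=NH1 P1=NH3 P2=NH2
Op 7: best P0=NH1 P1=NH3 P2=NH2
Op 8: best P0=NH0 P1=NH3 P2=NH2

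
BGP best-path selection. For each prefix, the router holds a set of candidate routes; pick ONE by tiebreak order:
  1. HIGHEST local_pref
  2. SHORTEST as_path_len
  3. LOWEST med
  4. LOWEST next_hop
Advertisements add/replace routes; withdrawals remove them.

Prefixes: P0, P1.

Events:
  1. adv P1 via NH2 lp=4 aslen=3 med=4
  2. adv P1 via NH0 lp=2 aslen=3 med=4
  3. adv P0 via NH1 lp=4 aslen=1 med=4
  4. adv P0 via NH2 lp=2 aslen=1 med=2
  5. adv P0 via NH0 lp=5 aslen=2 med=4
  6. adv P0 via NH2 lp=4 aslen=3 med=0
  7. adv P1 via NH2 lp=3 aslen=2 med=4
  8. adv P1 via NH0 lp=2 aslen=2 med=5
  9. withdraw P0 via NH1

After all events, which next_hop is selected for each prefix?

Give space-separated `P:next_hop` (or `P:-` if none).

Op 1: best P0=- P1=NH2
Op 2: best P0=- P1=NH2
Op 3: best P0=NH1 P1=NH2
Op 4: best P0=NH1 P1=NH2
Op 5: best P0=NH0 P1=NH2
Op 6: best P0=NH0 P1=NH2
Op 7: best P0=NH0 P1=NH2
Op 8: best P0=NH0 P1=NH2
Op 9: best P0=NH0 P1=NH2

Answer: P0:NH0 P1:NH2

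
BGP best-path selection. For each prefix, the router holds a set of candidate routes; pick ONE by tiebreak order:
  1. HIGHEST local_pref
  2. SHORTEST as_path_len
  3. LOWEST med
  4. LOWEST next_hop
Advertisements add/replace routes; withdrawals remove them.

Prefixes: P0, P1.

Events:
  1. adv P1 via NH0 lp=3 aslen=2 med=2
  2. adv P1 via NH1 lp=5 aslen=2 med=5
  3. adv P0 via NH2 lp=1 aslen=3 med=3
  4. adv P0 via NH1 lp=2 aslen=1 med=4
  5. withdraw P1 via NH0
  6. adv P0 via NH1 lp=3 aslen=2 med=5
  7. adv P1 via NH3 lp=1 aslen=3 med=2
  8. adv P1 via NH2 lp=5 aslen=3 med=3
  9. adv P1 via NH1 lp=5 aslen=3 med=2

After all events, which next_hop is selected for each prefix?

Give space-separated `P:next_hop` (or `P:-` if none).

Op 1: best P0=- P1=NH0
Op 2: best P0=- P1=NH1
Op 3: best P0=NH2 P1=NH1
Op 4: best P0=NH1 P1=NH1
Op 5: best P0=NH1 P1=NH1
Op 6: best P0=NH1 P1=NH1
Op 7: best P0=NH1 P1=NH1
Op 8: best P0=NH1 P1=NH1
Op 9: best P0=NH1 P1=NH1

Answer: P0:NH1 P1:NH1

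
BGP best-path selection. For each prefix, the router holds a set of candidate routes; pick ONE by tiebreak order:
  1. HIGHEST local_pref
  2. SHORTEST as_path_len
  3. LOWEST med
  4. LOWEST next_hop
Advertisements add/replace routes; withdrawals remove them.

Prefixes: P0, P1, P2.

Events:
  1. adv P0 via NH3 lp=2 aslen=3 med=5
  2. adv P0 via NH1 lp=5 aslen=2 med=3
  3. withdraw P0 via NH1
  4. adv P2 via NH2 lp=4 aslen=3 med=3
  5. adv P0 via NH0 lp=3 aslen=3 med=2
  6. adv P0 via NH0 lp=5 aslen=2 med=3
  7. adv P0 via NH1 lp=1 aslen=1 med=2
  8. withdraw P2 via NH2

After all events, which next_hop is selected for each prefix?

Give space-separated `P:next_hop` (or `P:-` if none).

Op 1: best P0=NH3 P1=- P2=-
Op 2: best P0=NH1 P1=- P2=-
Op 3: best P0=NH3 P1=- P2=-
Op 4: best P0=NH3 P1=- P2=NH2
Op 5: best P0=NH0 P1=- P2=NH2
Op 6: best P0=NH0 P1=- P2=NH2
Op 7: best P0=NH0 P1=- P2=NH2
Op 8: best P0=NH0 P1=- P2=-

Answer: P0:NH0 P1:- P2:-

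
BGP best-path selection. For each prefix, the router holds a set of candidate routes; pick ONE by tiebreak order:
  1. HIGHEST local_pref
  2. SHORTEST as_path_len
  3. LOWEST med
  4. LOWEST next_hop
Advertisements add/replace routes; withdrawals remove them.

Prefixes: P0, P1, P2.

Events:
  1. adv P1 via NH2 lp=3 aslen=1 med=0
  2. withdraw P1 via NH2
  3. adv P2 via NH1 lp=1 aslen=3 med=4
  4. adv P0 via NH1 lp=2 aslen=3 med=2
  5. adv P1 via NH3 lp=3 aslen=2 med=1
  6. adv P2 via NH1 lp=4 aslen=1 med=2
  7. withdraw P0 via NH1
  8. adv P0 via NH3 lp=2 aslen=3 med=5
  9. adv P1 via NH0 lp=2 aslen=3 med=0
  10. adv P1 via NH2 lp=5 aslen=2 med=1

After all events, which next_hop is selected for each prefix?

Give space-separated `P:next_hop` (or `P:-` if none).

Answer: P0:NH3 P1:NH2 P2:NH1

Derivation:
Op 1: best P0=- P1=NH2 P2=-
Op 2: best P0=- P1=- P2=-
Op 3: best P0=- P1=- P2=NH1
Op 4: best P0=NH1 P1=- P2=NH1
Op 5: best P0=NH1 P1=NH3 P2=NH1
Op 6: best P0=NH1 P1=NH3 P2=NH1
Op 7: best P0=- P1=NH3 P2=NH1
Op 8: best P0=NH3 P1=NH3 P2=NH1
Op 9: best P0=NH3 P1=NH3 P2=NH1
Op 10: best P0=NH3 P1=NH2 P2=NH1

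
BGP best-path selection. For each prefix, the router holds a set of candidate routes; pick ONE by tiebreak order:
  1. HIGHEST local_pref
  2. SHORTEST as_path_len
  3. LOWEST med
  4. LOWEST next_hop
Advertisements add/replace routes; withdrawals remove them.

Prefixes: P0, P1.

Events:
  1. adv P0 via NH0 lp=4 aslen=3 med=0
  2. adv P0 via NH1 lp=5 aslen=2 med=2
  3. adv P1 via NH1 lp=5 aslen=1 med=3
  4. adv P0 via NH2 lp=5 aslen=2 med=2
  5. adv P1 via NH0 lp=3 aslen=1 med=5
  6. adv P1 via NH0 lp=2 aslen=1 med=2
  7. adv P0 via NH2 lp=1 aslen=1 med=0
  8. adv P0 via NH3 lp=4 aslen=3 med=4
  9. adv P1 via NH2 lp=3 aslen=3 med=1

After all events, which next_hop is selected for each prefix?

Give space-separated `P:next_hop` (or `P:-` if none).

Op 1: best P0=NH0 P1=-
Op 2: best P0=NH1 P1=-
Op 3: best P0=NH1 P1=NH1
Op 4: best P0=NH1 P1=NH1
Op 5: best P0=NH1 P1=NH1
Op 6: best P0=NH1 P1=NH1
Op 7: best P0=NH1 P1=NH1
Op 8: best P0=NH1 P1=NH1
Op 9: best P0=NH1 P1=NH1

Answer: P0:NH1 P1:NH1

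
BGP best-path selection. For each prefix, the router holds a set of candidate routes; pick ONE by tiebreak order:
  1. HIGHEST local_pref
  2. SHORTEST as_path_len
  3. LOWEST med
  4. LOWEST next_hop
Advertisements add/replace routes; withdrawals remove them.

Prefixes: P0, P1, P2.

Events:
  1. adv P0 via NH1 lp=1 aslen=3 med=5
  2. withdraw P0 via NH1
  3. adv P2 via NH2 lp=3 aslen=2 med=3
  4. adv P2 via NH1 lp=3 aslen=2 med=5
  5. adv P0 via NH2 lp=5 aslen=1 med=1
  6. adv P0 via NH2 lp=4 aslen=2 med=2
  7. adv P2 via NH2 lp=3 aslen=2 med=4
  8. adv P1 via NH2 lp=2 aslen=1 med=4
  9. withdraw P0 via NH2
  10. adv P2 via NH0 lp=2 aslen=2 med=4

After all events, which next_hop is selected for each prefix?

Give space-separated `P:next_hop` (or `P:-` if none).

Op 1: best P0=NH1 P1=- P2=-
Op 2: best P0=- P1=- P2=-
Op 3: best P0=- P1=- P2=NH2
Op 4: best P0=- P1=- P2=NH2
Op 5: best P0=NH2 P1=- P2=NH2
Op 6: best P0=NH2 P1=- P2=NH2
Op 7: best P0=NH2 P1=- P2=NH2
Op 8: best P0=NH2 P1=NH2 P2=NH2
Op 9: best P0=- P1=NH2 P2=NH2
Op 10: best P0=- P1=NH2 P2=NH2

Answer: P0:- P1:NH2 P2:NH2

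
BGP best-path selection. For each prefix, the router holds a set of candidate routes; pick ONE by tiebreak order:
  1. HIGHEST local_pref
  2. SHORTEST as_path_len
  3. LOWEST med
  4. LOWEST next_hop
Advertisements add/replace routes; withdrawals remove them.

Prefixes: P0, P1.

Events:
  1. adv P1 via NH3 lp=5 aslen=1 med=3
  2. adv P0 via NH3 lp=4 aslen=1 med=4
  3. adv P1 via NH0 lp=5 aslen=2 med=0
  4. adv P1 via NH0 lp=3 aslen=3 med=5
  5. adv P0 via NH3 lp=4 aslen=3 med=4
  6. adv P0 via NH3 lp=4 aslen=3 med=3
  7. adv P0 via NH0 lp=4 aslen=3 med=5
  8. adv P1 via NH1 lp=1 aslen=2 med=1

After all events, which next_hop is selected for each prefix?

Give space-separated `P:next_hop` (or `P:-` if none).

Answer: P0:NH3 P1:NH3

Derivation:
Op 1: best P0=- P1=NH3
Op 2: best P0=NH3 P1=NH3
Op 3: best P0=NH3 P1=NH3
Op 4: best P0=NH3 P1=NH3
Op 5: best P0=NH3 P1=NH3
Op 6: best P0=NH3 P1=NH3
Op 7: best P0=NH3 P1=NH3
Op 8: best P0=NH3 P1=NH3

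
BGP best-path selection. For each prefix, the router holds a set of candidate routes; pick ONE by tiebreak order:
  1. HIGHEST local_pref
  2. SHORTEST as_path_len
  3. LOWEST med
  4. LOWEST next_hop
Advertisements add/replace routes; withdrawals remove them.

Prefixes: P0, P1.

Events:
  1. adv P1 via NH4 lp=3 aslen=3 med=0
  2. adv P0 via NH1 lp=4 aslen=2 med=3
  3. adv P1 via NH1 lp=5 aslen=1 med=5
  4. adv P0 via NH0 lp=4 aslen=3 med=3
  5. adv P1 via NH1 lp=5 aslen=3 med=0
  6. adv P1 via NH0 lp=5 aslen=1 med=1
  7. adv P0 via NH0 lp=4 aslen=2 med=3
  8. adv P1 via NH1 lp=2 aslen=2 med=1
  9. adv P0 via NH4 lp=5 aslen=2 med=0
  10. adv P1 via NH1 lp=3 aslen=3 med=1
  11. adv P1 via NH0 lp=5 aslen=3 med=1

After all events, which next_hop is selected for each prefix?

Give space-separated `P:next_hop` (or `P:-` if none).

Answer: P0:NH4 P1:NH0

Derivation:
Op 1: best P0=- P1=NH4
Op 2: best P0=NH1 P1=NH4
Op 3: best P0=NH1 P1=NH1
Op 4: best P0=NH1 P1=NH1
Op 5: best P0=NH1 P1=NH1
Op 6: best P0=NH1 P1=NH0
Op 7: best P0=NH0 P1=NH0
Op 8: best P0=NH0 P1=NH0
Op 9: best P0=NH4 P1=NH0
Op 10: best P0=NH4 P1=NH0
Op 11: best P0=NH4 P1=NH0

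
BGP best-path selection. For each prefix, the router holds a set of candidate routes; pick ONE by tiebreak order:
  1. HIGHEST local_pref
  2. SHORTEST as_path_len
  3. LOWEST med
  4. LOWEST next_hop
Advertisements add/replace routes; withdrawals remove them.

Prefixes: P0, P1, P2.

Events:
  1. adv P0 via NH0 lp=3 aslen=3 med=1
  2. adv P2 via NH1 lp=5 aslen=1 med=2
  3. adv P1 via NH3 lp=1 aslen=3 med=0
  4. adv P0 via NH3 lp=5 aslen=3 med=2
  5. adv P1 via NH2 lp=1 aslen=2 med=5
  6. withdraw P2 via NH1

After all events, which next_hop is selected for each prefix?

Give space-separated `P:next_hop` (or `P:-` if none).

Op 1: best P0=NH0 P1=- P2=-
Op 2: best P0=NH0 P1=- P2=NH1
Op 3: best P0=NH0 P1=NH3 P2=NH1
Op 4: best P0=NH3 P1=NH3 P2=NH1
Op 5: best P0=NH3 P1=NH2 P2=NH1
Op 6: best P0=NH3 P1=NH2 P2=-

Answer: P0:NH3 P1:NH2 P2:-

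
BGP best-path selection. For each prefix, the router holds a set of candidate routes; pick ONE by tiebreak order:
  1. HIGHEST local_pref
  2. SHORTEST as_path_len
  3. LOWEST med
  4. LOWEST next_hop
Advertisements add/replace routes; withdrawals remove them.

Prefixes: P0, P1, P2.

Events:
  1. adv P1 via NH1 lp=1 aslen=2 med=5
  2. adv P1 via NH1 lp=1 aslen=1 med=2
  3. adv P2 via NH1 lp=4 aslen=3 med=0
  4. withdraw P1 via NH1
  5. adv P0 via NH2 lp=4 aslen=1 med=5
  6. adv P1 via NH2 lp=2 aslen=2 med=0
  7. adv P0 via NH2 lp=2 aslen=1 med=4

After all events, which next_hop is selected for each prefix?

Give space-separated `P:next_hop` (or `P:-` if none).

Op 1: best P0=- P1=NH1 P2=-
Op 2: best P0=- P1=NH1 P2=-
Op 3: best P0=- P1=NH1 P2=NH1
Op 4: best P0=- P1=- P2=NH1
Op 5: best P0=NH2 P1=- P2=NH1
Op 6: best P0=NH2 P1=NH2 P2=NH1
Op 7: best P0=NH2 P1=NH2 P2=NH1

Answer: P0:NH2 P1:NH2 P2:NH1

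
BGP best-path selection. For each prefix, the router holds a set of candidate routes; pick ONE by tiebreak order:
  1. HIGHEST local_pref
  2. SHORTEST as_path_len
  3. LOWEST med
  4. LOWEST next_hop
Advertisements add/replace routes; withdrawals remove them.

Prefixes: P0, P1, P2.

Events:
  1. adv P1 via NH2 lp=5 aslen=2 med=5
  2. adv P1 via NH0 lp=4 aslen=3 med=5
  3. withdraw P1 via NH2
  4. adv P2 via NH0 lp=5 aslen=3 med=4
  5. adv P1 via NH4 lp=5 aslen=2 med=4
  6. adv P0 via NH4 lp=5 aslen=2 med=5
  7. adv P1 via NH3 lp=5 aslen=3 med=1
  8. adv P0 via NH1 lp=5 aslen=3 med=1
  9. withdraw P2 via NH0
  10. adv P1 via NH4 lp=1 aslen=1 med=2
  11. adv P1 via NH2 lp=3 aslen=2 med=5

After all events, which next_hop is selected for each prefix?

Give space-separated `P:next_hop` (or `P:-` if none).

Answer: P0:NH4 P1:NH3 P2:-

Derivation:
Op 1: best P0=- P1=NH2 P2=-
Op 2: best P0=- P1=NH2 P2=-
Op 3: best P0=- P1=NH0 P2=-
Op 4: best P0=- P1=NH0 P2=NH0
Op 5: best P0=- P1=NH4 P2=NH0
Op 6: best P0=NH4 P1=NH4 P2=NH0
Op 7: best P0=NH4 P1=NH4 P2=NH0
Op 8: best P0=NH4 P1=NH4 P2=NH0
Op 9: best P0=NH4 P1=NH4 P2=-
Op 10: best P0=NH4 P1=NH3 P2=-
Op 11: best P0=NH4 P1=NH3 P2=-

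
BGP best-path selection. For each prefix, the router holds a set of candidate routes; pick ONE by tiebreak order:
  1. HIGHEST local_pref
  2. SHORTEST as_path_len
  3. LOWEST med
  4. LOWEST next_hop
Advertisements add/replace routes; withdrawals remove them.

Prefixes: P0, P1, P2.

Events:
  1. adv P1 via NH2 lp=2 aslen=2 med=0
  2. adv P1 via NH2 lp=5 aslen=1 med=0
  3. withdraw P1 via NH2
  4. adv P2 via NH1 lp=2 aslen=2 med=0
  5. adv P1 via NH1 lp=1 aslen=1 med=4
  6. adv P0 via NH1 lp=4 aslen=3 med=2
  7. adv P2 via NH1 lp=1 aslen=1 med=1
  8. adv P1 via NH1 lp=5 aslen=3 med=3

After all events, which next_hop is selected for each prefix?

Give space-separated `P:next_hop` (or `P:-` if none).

Answer: P0:NH1 P1:NH1 P2:NH1

Derivation:
Op 1: best P0=- P1=NH2 P2=-
Op 2: best P0=- P1=NH2 P2=-
Op 3: best P0=- P1=- P2=-
Op 4: best P0=- P1=- P2=NH1
Op 5: best P0=- P1=NH1 P2=NH1
Op 6: best P0=NH1 P1=NH1 P2=NH1
Op 7: best P0=NH1 P1=NH1 P2=NH1
Op 8: best P0=NH1 P1=NH1 P2=NH1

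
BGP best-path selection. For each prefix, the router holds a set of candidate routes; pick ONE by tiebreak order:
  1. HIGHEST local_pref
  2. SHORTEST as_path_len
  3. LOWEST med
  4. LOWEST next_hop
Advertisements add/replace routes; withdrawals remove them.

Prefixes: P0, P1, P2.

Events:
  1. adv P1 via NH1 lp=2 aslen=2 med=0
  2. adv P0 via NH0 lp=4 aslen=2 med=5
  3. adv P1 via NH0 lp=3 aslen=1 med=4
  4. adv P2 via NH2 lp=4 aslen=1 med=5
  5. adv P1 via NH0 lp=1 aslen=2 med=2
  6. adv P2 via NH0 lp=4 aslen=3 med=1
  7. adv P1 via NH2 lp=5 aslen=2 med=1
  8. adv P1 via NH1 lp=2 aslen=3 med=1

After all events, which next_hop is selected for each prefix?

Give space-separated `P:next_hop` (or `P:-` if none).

Answer: P0:NH0 P1:NH2 P2:NH2

Derivation:
Op 1: best P0=- P1=NH1 P2=-
Op 2: best P0=NH0 P1=NH1 P2=-
Op 3: best P0=NH0 P1=NH0 P2=-
Op 4: best P0=NH0 P1=NH0 P2=NH2
Op 5: best P0=NH0 P1=NH1 P2=NH2
Op 6: best P0=NH0 P1=NH1 P2=NH2
Op 7: best P0=NH0 P1=NH2 P2=NH2
Op 8: best P0=NH0 P1=NH2 P2=NH2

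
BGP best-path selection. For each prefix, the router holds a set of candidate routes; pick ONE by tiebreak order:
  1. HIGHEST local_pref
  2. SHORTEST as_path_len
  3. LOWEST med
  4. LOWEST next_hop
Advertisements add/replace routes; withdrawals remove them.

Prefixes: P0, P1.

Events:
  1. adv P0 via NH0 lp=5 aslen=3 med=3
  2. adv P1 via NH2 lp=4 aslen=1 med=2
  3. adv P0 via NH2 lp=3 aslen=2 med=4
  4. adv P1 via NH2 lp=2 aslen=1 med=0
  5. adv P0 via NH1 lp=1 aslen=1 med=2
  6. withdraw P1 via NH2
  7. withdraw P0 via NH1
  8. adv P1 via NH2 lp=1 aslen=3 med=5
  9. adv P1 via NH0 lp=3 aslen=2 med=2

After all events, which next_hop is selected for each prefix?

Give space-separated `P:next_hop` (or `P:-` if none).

Answer: P0:NH0 P1:NH0

Derivation:
Op 1: best P0=NH0 P1=-
Op 2: best P0=NH0 P1=NH2
Op 3: best P0=NH0 P1=NH2
Op 4: best P0=NH0 P1=NH2
Op 5: best P0=NH0 P1=NH2
Op 6: best P0=NH0 P1=-
Op 7: best P0=NH0 P1=-
Op 8: best P0=NH0 P1=NH2
Op 9: best P0=NH0 P1=NH0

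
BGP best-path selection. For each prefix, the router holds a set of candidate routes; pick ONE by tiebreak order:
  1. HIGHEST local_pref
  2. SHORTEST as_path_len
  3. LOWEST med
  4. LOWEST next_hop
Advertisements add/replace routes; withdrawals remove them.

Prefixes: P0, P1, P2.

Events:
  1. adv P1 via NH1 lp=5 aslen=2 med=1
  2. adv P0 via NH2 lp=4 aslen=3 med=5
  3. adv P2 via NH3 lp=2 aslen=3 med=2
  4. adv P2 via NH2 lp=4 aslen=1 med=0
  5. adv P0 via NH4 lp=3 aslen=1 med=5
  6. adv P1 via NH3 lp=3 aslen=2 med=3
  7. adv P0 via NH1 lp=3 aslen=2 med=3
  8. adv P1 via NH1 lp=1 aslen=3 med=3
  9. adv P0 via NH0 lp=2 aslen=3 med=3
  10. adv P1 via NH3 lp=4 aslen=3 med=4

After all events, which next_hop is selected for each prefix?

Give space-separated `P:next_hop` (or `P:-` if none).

Answer: P0:NH2 P1:NH3 P2:NH2

Derivation:
Op 1: best P0=- P1=NH1 P2=-
Op 2: best P0=NH2 P1=NH1 P2=-
Op 3: best P0=NH2 P1=NH1 P2=NH3
Op 4: best P0=NH2 P1=NH1 P2=NH2
Op 5: best P0=NH2 P1=NH1 P2=NH2
Op 6: best P0=NH2 P1=NH1 P2=NH2
Op 7: best P0=NH2 P1=NH1 P2=NH2
Op 8: best P0=NH2 P1=NH3 P2=NH2
Op 9: best P0=NH2 P1=NH3 P2=NH2
Op 10: best P0=NH2 P1=NH3 P2=NH2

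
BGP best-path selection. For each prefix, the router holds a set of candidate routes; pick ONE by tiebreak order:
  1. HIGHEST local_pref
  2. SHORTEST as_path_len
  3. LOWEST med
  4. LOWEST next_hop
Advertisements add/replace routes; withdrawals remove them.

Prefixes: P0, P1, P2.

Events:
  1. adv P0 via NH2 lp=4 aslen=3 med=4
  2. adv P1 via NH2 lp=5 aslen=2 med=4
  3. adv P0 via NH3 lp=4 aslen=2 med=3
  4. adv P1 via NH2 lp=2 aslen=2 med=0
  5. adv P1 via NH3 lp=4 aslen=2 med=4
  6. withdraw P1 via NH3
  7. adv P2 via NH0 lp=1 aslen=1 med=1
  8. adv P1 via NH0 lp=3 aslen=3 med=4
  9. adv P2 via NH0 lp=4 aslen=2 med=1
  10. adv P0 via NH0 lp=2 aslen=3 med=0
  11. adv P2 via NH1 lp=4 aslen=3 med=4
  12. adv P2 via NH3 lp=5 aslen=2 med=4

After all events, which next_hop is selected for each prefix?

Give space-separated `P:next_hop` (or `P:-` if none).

Op 1: best P0=NH2 P1=- P2=-
Op 2: best P0=NH2 P1=NH2 P2=-
Op 3: best P0=NH3 P1=NH2 P2=-
Op 4: best P0=NH3 P1=NH2 P2=-
Op 5: best P0=NH3 P1=NH3 P2=-
Op 6: best P0=NH3 P1=NH2 P2=-
Op 7: best P0=NH3 P1=NH2 P2=NH0
Op 8: best P0=NH3 P1=NH0 P2=NH0
Op 9: best P0=NH3 P1=NH0 P2=NH0
Op 10: best P0=NH3 P1=NH0 P2=NH0
Op 11: best P0=NH3 P1=NH0 P2=NH0
Op 12: best P0=NH3 P1=NH0 P2=NH3

Answer: P0:NH3 P1:NH0 P2:NH3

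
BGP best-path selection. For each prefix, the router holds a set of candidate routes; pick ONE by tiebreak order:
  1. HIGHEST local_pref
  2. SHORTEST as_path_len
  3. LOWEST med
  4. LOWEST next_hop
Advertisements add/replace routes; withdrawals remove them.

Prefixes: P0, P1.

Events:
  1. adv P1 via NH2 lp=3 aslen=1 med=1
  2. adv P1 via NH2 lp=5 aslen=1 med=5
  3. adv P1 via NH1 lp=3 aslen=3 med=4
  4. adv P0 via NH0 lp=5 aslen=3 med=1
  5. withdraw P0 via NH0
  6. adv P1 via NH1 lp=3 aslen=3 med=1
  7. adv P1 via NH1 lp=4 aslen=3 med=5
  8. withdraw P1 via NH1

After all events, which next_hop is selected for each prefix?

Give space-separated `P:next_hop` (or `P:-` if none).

Op 1: best P0=- P1=NH2
Op 2: best P0=- P1=NH2
Op 3: best P0=- P1=NH2
Op 4: best P0=NH0 P1=NH2
Op 5: best P0=- P1=NH2
Op 6: best P0=- P1=NH2
Op 7: best P0=- P1=NH2
Op 8: best P0=- P1=NH2

Answer: P0:- P1:NH2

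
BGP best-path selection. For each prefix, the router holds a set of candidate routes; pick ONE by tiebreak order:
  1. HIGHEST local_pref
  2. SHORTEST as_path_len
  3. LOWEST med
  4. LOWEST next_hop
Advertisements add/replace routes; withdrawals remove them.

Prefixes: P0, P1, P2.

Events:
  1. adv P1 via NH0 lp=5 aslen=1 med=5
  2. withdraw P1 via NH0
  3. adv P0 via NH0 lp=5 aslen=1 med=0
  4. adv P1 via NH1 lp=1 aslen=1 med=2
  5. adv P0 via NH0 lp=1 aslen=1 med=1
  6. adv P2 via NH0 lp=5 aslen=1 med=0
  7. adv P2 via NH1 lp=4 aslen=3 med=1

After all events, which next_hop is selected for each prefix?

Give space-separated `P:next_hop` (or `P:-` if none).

Op 1: best P0=- P1=NH0 P2=-
Op 2: best P0=- P1=- P2=-
Op 3: best P0=NH0 P1=- P2=-
Op 4: best P0=NH0 P1=NH1 P2=-
Op 5: best P0=NH0 P1=NH1 P2=-
Op 6: best P0=NH0 P1=NH1 P2=NH0
Op 7: best P0=NH0 P1=NH1 P2=NH0

Answer: P0:NH0 P1:NH1 P2:NH0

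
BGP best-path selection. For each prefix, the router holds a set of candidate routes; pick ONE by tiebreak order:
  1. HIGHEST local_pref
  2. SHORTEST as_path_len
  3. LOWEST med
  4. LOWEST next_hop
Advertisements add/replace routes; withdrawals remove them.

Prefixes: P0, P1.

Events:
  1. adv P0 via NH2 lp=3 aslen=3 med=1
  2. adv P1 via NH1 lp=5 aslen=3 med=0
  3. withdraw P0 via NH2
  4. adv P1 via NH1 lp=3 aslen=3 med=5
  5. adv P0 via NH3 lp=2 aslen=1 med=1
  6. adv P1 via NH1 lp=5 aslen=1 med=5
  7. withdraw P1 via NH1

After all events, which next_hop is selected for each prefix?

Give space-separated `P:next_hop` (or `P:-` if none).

Op 1: best P0=NH2 P1=-
Op 2: best P0=NH2 P1=NH1
Op 3: best P0=- P1=NH1
Op 4: best P0=- P1=NH1
Op 5: best P0=NH3 P1=NH1
Op 6: best P0=NH3 P1=NH1
Op 7: best P0=NH3 P1=-

Answer: P0:NH3 P1:-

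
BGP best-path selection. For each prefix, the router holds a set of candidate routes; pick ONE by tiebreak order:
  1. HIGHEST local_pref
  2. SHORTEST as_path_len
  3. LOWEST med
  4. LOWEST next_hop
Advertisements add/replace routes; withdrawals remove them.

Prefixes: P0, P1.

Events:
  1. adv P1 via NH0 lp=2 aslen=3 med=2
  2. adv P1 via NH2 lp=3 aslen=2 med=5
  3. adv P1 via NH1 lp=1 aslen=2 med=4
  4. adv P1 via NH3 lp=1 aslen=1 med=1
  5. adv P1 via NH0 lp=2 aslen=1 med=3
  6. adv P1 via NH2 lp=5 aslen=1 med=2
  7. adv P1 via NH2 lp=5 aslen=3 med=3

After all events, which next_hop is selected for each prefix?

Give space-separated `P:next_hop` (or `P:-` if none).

Answer: P0:- P1:NH2

Derivation:
Op 1: best P0=- P1=NH0
Op 2: best P0=- P1=NH2
Op 3: best P0=- P1=NH2
Op 4: best P0=- P1=NH2
Op 5: best P0=- P1=NH2
Op 6: best P0=- P1=NH2
Op 7: best P0=- P1=NH2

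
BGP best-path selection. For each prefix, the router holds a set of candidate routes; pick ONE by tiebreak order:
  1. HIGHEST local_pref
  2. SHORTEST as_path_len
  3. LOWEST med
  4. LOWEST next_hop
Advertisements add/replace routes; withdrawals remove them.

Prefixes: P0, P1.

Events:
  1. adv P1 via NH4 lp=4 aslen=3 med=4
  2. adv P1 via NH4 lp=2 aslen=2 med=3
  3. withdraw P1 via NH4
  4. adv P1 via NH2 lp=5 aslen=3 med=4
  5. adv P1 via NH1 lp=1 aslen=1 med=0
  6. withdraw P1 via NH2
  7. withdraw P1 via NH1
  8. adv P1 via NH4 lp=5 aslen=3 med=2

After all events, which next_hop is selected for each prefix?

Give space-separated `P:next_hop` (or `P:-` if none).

Op 1: best P0=- P1=NH4
Op 2: best P0=- P1=NH4
Op 3: best P0=- P1=-
Op 4: best P0=- P1=NH2
Op 5: best P0=- P1=NH2
Op 6: best P0=- P1=NH1
Op 7: best P0=- P1=-
Op 8: best P0=- P1=NH4

Answer: P0:- P1:NH4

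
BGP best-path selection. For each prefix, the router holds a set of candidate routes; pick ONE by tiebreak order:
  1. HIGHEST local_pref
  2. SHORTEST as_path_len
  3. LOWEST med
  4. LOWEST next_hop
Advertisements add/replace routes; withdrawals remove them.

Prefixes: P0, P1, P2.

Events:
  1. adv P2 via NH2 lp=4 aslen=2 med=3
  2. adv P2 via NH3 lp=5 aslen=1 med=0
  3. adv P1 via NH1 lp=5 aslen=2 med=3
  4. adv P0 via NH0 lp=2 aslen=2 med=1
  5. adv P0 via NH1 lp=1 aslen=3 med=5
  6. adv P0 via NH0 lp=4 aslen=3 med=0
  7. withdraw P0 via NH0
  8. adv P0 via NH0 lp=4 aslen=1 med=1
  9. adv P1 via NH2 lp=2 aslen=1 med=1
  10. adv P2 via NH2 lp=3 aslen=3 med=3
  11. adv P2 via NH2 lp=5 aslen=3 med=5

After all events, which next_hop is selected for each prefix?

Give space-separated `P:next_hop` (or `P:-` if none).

Answer: P0:NH0 P1:NH1 P2:NH3

Derivation:
Op 1: best P0=- P1=- P2=NH2
Op 2: best P0=- P1=- P2=NH3
Op 3: best P0=- P1=NH1 P2=NH3
Op 4: best P0=NH0 P1=NH1 P2=NH3
Op 5: best P0=NH0 P1=NH1 P2=NH3
Op 6: best P0=NH0 P1=NH1 P2=NH3
Op 7: best P0=NH1 P1=NH1 P2=NH3
Op 8: best P0=NH0 P1=NH1 P2=NH3
Op 9: best P0=NH0 P1=NH1 P2=NH3
Op 10: best P0=NH0 P1=NH1 P2=NH3
Op 11: best P0=NH0 P1=NH1 P2=NH3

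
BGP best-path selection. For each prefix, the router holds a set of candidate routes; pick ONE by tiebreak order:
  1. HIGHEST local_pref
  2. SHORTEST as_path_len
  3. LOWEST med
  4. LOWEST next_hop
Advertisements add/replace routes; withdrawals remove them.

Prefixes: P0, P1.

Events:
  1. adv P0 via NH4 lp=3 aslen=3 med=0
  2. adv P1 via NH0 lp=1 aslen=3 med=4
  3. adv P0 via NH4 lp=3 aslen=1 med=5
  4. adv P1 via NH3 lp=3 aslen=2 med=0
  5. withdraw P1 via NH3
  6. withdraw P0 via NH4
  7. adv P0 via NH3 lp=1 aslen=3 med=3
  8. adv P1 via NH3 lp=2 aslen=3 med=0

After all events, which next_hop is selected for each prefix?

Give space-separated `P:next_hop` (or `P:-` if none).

Op 1: best P0=NH4 P1=-
Op 2: best P0=NH4 P1=NH0
Op 3: best P0=NH4 P1=NH0
Op 4: best P0=NH4 P1=NH3
Op 5: best P0=NH4 P1=NH0
Op 6: best P0=- P1=NH0
Op 7: best P0=NH3 P1=NH0
Op 8: best P0=NH3 P1=NH3

Answer: P0:NH3 P1:NH3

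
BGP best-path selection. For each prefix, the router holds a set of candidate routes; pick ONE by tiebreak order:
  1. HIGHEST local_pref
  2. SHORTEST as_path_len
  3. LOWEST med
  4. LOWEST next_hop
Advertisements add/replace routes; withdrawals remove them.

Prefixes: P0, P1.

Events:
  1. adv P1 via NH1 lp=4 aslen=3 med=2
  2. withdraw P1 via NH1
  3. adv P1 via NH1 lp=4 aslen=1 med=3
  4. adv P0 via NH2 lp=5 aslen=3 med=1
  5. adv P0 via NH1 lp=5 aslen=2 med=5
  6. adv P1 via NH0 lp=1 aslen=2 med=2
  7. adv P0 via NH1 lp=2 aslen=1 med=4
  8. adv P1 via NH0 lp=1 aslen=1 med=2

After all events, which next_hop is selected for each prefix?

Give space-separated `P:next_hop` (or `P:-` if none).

Answer: P0:NH2 P1:NH1

Derivation:
Op 1: best P0=- P1=NH1
Op 2: best P0=- P1=-
Op 3: best P0=- P1=NH1
Op 4: best P0=NH2 P1=NH1
Op 5: best P0=NH1 P1=NH1
Op 6: best P0=NH1 P1=NH1
Op 7: best P0=NH2 P1=NH1
Op 8: best P0=NH2 P1=NH1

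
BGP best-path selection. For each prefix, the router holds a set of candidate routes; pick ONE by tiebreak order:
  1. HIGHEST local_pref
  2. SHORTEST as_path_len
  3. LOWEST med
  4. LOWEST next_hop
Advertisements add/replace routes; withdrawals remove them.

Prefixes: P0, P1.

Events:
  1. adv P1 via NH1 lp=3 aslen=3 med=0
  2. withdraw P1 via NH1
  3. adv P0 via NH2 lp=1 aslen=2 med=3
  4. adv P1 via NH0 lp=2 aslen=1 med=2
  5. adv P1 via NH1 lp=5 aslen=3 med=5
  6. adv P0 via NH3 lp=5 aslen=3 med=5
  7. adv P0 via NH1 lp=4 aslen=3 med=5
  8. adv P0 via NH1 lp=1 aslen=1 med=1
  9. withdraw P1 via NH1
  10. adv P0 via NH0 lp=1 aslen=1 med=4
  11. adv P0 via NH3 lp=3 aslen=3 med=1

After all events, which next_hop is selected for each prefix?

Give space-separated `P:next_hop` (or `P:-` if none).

Answer: P0:NH3 P1:NH0

Derivation:
Op 1: best P0=- P1=NH1
Op 2: best P0=- P1=-
Op 3: best P0=NH2 P1=-
Op 4: best P0=NH2 P1=NH0
Op 5: best P0=NH2 P1=NH1
Op 6: best P0=NH3 P1=NH1
Op 7: best P0=NH3 P1=NH1
Op 8: best P0=NH3 P1=NH1
Op 9: best P0=NH3 P1=NH0
Op 10: best P0=NH3 P1=NH0
Op 11: best P0=NH3 P1=NH0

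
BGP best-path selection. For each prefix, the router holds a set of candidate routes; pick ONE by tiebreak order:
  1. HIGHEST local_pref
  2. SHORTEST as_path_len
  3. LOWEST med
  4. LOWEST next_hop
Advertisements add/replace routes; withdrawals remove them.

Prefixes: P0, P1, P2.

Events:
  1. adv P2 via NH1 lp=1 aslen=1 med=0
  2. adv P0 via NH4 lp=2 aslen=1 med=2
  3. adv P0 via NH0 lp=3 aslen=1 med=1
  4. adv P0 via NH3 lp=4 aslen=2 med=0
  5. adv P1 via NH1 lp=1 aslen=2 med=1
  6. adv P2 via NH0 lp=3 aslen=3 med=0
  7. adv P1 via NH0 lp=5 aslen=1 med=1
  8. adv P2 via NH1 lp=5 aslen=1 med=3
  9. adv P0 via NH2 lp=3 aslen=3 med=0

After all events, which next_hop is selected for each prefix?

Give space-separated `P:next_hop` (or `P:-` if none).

Op 1: best P0=- P1=- P2=NH1
Op 2: best P0=NH4 P1=- P2=NH1
Op 3: best P0=NH0 P1=- P2=NH1
Op 4: best P0=NH3 P1=- P2=NH1
Op 5: best P0=NH3 P1=NH1 P2=NH1
Op 6: best P0=NH3 P1=NH1 P2=NH0
Op 7: best P0=NH3 P1=NH0 P2=NH0
Op 8: best P0=NH3 P1=NH0 P2=NH1
Op 9: best P0=NH3 P1=NH0 P2=NH1

Answer: P0:NH3 P1:NH0 P2:NH1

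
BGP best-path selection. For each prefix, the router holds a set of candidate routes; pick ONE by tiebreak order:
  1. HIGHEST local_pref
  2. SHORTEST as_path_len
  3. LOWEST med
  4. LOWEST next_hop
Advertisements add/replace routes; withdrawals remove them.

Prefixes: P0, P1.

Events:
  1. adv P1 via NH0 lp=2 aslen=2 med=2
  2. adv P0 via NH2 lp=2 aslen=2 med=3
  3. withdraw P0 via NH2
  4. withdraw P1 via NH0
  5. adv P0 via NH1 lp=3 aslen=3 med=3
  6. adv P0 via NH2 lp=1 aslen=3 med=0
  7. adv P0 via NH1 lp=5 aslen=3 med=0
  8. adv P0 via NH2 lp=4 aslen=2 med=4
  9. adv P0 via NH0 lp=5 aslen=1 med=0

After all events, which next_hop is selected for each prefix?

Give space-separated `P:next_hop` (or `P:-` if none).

Answer: P0:NH0 P1:-

Derivation:
Op 1: best P0=- P1=NH0
Op 2: best P0=NH2 P1=NH0
Op 3: best P0=- P1=NH0
Op 4: best P0=- P1=-
Op 5: best P0=NH1 P1=-
Op 6: best P0=NH1 P1=-
Op 7: best P0=NH1 P1=-
Op 8: best P0=NH1 P1=-
Op 9: best P0=NH0 P1=-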